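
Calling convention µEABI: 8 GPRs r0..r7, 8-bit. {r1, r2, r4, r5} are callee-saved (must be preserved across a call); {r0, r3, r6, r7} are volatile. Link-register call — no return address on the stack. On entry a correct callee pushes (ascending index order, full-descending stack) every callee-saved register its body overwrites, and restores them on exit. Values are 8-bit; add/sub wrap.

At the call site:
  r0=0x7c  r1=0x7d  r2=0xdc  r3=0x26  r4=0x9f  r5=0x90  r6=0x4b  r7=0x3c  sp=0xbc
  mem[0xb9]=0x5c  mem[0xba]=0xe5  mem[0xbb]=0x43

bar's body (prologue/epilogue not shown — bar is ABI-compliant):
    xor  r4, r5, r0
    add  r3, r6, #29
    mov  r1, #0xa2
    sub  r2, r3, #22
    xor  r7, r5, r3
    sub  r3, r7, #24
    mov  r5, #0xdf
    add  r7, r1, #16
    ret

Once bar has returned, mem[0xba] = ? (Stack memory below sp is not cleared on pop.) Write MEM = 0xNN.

prologue: push r1 -> mem[0xbb]=0x7d, sp=0xbb
prologue: push r2 -> mem[0xba]=0xdc, sp=0xba
prologue: push r4 -> mem[0xb9]=0x9f, sp=0xb9
prologue: push r5 -> mem[0xb8]=0x90, sp=0xb8
body[0] xor  r4, r5, r0 -> r4=0xec
body[1] add  r3, r6, #29 -> r3=0x68
body[2] mov  r1, #0xa2 -> r1=0xa2
body[3] sub  r2, r3, #22 -> r2=0x52
body[4] xor  r7, r5, r3 -> r7=0xf8
body[5] sub  r3, r7, #24 -> r3=0xe0
body[6] mov  r5, #0xdf -> r5=0xdf
body[7] add  r7, r1, #16 -> r7=0xb2
epilogue: pop r5=0x90, sp=0xb9
epilogue: pop r4=0x9f, sp=0xba
epilogue: pop r2=0xdc, sp=0xbb
epilogue: pop r1=0x7d, sp=0xbc
prologue pushed ['r1', 'r2', 'r4', 'r5'] at ['0xbb', '0xba', '0xb9', '0xb8']

MEM = 0xdc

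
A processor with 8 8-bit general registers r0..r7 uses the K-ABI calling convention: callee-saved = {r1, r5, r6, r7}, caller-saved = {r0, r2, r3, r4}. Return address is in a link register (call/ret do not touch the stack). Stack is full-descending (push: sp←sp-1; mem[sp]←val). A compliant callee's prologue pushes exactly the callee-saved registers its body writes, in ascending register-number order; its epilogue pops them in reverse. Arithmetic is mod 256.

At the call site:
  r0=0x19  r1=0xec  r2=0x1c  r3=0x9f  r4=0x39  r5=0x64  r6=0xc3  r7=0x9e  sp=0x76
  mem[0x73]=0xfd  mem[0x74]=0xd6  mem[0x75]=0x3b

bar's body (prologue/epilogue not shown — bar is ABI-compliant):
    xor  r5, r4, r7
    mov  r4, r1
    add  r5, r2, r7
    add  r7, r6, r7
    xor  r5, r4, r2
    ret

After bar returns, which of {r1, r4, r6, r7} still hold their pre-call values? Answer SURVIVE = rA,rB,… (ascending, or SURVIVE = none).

SURVIVE = r1,r6,r7

prologue: push r5 → mem[0x75]=0x64, sp=0x75
prologue: push r7 → mem[0x74]=0x9e, sp=0x74
body[0] xor  r5, r4, r7 → r5=0xa7
body[1] mov  r4, r1 → r4=0xec
body[2] add  r5, r2, r7 → r5=0xba
body[3] add  r7, r6, r7 → r7=0x61
body[4] xor  r5, r4, r2 → r5=0xf0
epilogue: pop r7=0x9e, sp=0x75
epilogue: pop r5=0x64, sp=0x76
r1: callee-saved, written=False
r4: caller-saved, written=True
r6: callee-saved, written=False
r7: callee-saved, written=True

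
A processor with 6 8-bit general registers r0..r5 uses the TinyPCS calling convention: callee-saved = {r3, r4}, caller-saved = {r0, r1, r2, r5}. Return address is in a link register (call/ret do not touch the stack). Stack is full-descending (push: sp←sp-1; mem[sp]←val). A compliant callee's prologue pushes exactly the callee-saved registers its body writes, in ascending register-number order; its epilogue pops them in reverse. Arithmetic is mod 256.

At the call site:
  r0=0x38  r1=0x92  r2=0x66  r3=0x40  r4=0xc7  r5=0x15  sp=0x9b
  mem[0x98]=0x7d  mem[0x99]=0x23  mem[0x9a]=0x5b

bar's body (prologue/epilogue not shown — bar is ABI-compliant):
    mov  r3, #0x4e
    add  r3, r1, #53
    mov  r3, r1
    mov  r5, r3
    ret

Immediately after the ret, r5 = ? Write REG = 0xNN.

REG = 0x92

prologue: push r3 -> mem[0x9a]=0x40, sp=0x9a
body[0] mov  r3, #0x4e -> r3=0x4e
body[1] add  r3, r1, #53 -> r3=0xc7
body[2] mov  r3, r1 -> r3=0x92
body[3] mov  r5, r3 -> r5=0x92
epilogue: pop r3=0x40, sp=0x9b
r5 is caller-saved -> body value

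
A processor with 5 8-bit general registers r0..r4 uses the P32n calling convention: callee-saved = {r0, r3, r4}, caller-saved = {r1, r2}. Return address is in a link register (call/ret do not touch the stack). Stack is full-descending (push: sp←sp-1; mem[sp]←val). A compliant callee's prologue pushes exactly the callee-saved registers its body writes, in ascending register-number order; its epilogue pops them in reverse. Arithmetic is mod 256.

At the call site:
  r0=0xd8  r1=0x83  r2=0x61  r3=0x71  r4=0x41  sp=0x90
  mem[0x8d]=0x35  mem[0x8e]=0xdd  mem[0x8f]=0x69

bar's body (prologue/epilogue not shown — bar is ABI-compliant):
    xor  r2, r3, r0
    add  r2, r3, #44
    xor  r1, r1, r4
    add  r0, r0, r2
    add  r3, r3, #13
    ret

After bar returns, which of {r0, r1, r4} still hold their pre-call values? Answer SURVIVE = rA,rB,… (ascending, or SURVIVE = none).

prologue: push r0 → mem[0x8f]=0xd8, sp=0x8f
prologue: push r3 → mem[0x8e]=0x71, sp=0x8e
body[0] xor  r2, r3, r0 → r2=0xa9
body[1] add  r2, r3, #44 → r2=0x9d
body[2] xor  r1, r1, r4 → r1=0xc2
body[3] add  r0, r0, r2 → r0=0x75
body[4] add  r3, r3, #13 → r3=0x7e
epilogue: pop r3=0x71, sp=0x8f
epilogue: pop r0=0xd8, sp=0x90
r0: callee-saved, written=True
r1: caller-saved, written=True
r4: callee-saved, written=False

SURVIVE = r0,r4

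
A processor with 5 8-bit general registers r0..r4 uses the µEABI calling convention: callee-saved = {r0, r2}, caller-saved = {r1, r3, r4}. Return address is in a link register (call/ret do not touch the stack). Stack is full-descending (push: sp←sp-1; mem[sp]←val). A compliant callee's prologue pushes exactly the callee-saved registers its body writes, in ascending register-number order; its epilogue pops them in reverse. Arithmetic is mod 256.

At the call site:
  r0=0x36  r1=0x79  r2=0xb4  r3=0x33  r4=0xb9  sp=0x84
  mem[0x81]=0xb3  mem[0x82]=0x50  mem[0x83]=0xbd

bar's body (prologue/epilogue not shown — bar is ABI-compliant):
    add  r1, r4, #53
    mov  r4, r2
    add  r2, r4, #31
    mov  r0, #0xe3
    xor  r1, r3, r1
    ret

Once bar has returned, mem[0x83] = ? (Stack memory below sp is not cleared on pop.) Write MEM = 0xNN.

MEM = 0x36

prologue: push r0 → mem[0x83]=0x36, sp=0x83
prologue: push r2 → mem[0x82]=0xb4, sp=0x82
body[0] add  r1, r4, #53 → r1=0xee
body[1] mov  r4, r2 → r4=0xb4
body[2] add  r2, r4, #31 → r2=0xd3
body[3] mov  r0, #0xe3 → r0=0xe3
body[4] xor  r1, r3, r1 → r1=0xdd
epilogue: pop r2=0xb4, sp=0x83
epilogue: pop r0=0x36, sp=0x84
prologue pushed ['r0', 'r2'] at ['0x83', '0x82']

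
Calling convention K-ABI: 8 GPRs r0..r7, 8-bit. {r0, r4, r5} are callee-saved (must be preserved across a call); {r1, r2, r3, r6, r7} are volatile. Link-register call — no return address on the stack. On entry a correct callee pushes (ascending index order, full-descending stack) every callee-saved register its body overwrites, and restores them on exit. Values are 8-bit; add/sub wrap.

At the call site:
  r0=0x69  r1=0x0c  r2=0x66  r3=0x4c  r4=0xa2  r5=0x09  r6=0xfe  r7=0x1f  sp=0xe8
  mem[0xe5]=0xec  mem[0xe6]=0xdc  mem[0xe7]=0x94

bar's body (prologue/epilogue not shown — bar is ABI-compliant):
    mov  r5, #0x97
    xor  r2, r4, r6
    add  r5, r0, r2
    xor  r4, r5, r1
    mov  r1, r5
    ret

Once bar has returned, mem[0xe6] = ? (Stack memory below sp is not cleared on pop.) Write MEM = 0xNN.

prologue: push r4 -> mem[0xe7]=0xa2, sp=0xe7
prologue: push r5 -> mem[0xe6]=0x09, sp=0xe6
body[0] mov  r5, #0x97 -> r5=0x97
body[1] xor  r2, r4, r6 -> r2=0x5c
body[2] add  r5, r0, r2 -> r5=0xc5
body[3] xor  r4, r5, r1 -> r4=0xc9
body[4] mov  r1, r5 -> r1=0xc5
epilogue: pop r5=0x09, sp=0xe7
epilogue: pop r4=0xa2, sp=0xe8
prologue pushed ['r4', 'r5'] at ['0xe7', '0xe6']

MEM = 0x09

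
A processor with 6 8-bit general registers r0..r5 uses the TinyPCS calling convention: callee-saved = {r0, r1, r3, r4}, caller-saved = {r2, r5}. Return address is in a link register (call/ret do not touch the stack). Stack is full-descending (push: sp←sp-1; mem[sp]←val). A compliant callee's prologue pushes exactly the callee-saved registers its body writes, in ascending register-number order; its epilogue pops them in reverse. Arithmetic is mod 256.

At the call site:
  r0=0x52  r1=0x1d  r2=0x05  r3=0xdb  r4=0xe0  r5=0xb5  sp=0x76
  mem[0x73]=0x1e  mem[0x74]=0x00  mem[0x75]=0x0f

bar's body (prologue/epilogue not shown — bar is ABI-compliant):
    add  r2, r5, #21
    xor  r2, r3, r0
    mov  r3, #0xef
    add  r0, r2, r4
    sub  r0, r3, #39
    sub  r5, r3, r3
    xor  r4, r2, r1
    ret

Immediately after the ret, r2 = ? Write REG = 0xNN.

prologue: push r0 -> mem[0x75]=0x52, sp=0x75
prologue: push r3 -> mem[0x74]=0xdb, sp=0x74
prologue: push r4 -> mem[0x73]=0xe0, sp=0x73
body[0] add  r2, r5, #21 -> r2=0xca
body[1] xor  r2, r3, r0 -> r2=0x89
body[2] mov  r3, #0xef -> r3=0xef
body[3] add  r0, r2, r4 -> r0=0x69
body[4] sub  r0, r3, #39 -> r0=0xc8
body[5] sub  r5, r3, r3 -> r5=0x00
body[6] xor  r4, r2, r1 -> r4=0x94
epilogue: pop r4=0xe0, sp=0x74
epilogue: pop r3=0xdb, sp=0x75
epilogue: pop r0=0x52, sp=0x76
r2 is caller-saved -> body value

REG = 0x89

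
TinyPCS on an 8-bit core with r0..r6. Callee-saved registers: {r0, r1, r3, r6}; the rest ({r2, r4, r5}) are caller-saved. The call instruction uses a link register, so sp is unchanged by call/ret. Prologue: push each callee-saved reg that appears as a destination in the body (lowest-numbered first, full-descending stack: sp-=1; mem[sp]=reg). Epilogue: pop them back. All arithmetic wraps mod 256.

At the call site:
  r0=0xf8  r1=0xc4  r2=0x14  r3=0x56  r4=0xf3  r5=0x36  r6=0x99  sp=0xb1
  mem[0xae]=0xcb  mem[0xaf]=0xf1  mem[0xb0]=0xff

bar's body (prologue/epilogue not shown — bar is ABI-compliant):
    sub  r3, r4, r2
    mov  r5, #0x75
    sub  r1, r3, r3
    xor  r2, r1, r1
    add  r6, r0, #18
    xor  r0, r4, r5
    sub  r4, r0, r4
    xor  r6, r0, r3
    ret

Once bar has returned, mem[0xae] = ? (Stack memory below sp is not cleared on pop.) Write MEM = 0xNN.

prologue: push r0 -> mem[0xb0]=0xf8, sp=0xb0
prologue: push r1 -> mem[0xaf]=0xc4, sp=0xaf
prologue: push r3 -> mem[0xae]=0x56, sp=0xae
prologue: push r6 -> mem[0xad]=0x99, sp=0xad
body[0] sub  r3, r4, r2 -> r3=0xdf
body[1] mov  r5, #0x75 -> r5=0x75
body[2] sub  r1, r3, r3 -> r1=0x00
body[3] xor  r2, r1, r1 -> r2=0x00
body[4] add  r6, r0, #18 -> r6=0x0a
body[5] xor  r0, r4, r5 -> r0=0x86
body[6] sub  r4, r0, r4 -> r4=0x93
body[7] xor  r6, r0, r3 -> r6=0x59
epilogue: pop r6=0x99, sp=0xae
epilogue: pop r3=0x56, sp=0xaf
epilogue: pop r1=0xc4, sp=0xb0
epilogue: pop r0=0xf8, sp=0xb1
prologue pushed ['r0', 'r1', 'r3', 'r6'] at ['0xb0', '0xaf', '0xae', '0xad']

MEM = 0x56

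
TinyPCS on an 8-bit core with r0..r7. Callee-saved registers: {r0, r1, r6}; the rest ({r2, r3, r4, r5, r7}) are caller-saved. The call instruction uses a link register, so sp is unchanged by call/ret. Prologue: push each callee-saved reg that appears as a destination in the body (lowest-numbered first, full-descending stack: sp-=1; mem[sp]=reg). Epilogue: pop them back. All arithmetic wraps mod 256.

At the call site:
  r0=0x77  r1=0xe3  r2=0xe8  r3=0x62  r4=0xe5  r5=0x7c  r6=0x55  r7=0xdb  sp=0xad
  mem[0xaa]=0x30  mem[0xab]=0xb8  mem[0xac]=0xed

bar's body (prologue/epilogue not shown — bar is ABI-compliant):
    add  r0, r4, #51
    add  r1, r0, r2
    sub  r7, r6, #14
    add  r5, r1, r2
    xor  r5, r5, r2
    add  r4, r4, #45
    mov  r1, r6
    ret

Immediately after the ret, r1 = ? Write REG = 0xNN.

prologue: push r0 → mem[0xac]=0x77, sp=0xac
prologue: push r1 → mem[0xab]=0xe3, sp=0xab
body[0] add  r0, r4, #51 → r0=0x18
body[1] add  r1, r0, r2 → r1=0x00
body[2] sub  r7, r6, #14 → r7=0x47
body[3] add  r5, r1, r2 → r5=0xe8
body[4] xor  r5, r5, r2 → r5=0x00
body[5] add  r4, r4, #45 → r4=0x12
body[6] mov  r1, r6 → r1=0x55
epilogue: pop r1=0xe3, sp=0xac
epilogue: pop r0=0x77, sp=0xad
r1 is callee-saved → restored

REG = 0xe3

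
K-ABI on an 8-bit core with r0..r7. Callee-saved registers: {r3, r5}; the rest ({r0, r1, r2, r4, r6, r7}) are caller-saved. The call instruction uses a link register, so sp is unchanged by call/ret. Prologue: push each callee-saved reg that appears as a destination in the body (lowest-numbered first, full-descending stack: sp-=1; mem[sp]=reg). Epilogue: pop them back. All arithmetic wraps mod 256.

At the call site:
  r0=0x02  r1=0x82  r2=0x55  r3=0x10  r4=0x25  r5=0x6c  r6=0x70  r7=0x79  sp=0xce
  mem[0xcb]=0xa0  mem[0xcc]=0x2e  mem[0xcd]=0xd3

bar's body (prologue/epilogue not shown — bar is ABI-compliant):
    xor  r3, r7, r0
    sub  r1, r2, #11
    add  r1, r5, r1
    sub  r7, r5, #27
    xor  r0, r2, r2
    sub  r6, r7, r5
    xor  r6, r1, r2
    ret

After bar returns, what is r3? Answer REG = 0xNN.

REG = 0x10

prologue: push r3 -> mem[0xcd]=0x10, sp=0xcd
body[0] xor  r3, r7, r0 -> r3=0x7b
body[1] sub  r1, r2, #11 -> r1=0x4a
body[2] add  r1, r5, r1 -> r1=0xb6
body[3] sub  r7, r5, #27 -> r7=0x51
body[4] xor  r0, r2, r2 -> r0=0x00
body[5] sub  r6, r7, r5 -> r6=0xe5
body[6] xor  r6, r1, r2 -> r6=0xe3
epilogue: pop r3=0x10, sp=0xce
r3 is callee-saved -> restored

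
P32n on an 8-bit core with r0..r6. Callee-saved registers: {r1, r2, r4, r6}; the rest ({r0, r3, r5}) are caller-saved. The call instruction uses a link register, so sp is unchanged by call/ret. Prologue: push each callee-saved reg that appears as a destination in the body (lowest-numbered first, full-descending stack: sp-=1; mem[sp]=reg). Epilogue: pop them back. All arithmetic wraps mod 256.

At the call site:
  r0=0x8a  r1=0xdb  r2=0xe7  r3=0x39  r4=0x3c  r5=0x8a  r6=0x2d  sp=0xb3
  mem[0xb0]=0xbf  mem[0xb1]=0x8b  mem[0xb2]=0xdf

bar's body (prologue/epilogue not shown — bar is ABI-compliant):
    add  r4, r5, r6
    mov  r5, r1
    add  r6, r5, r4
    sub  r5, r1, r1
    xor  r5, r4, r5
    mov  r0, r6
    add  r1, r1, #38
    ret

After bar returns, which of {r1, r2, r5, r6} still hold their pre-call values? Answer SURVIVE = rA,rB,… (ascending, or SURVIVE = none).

prologue: push r1 → mem[0xb2]=0xdb, sp=0xb2
prologue: push r4 → mem[0xb1]=0x3c, sp=0xb1
prologue: push r6 → mem[0xb0]=0x2d, sp=0xb0
body[0] add  r4, r5, r6 → r4=0xb7
body[1] mov  r5, r1 → r5=0xdb
body[2] add  r6, r5, r4 → r6=0x92
body[3] sub  r5, r1, r1 → r5=0x00
body[4] xor  r5, r4, r5 → r5=0xb7
body[5] mov  r0, r6 → r0=0x92
body[6] add  r1, r1, #38 → r1=0x01
epilogue: pop r6=0x2d, sp=0xb1
epilogue: pop r4=0x3c, sp=0xb2
epilogue: pop r1=0xdb, sp=0xb3
r1: callee-saved, written=True
r2: callee-saved, written=False
r5: caller-saved, written=True
r6: callee-saved, written=True

SURVIVE = r1,r2,r6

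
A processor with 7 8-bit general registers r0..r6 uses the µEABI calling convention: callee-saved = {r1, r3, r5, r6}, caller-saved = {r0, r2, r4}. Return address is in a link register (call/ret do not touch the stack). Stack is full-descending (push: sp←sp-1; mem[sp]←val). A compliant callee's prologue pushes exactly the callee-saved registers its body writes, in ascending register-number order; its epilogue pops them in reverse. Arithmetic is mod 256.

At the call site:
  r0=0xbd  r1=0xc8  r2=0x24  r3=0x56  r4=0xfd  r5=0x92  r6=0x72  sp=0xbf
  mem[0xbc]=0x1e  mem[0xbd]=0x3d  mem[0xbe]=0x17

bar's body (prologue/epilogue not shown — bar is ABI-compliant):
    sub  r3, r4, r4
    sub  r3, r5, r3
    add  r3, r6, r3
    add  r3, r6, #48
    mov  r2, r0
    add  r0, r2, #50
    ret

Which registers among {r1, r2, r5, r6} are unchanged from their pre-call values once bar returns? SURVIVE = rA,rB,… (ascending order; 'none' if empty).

prologue: push r3 -> mem[0xbe]=0x56, sp=0xbe
body[0] sub  r3, r4, r4 -> r3=0x00
body[1] sub  r3, r5, r3 -> r3=0x92
body[2] add  r3, r6, r3 -> r3=0x04
body[3] add  r3, r6, #48 -> r3=0xa2
body[4] mov  r2, r0 -> r2=0xbd
body[5] add  r0, r2, #50 -> r0=0xef
epilogue: pop r3=0x56, sp=0xbf
r1: callee-saved, written=False
r2: caller-saved, written=True
r5: callee-saved, written=False
r6: callee-saved, written=False

SURVIVE = r1,r5,r6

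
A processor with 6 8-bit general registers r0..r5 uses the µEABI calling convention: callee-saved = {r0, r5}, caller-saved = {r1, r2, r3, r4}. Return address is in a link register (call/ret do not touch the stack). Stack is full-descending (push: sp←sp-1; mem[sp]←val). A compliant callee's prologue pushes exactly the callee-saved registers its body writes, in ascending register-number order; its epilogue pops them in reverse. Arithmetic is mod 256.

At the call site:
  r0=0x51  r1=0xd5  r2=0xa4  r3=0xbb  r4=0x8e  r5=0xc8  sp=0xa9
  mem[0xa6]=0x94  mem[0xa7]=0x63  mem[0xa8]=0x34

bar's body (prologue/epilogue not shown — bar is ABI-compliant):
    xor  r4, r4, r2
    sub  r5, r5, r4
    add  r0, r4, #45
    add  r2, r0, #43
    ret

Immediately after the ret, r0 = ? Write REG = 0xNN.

REG = 0x51

prologue: push r0 → mem[0xa8]=0x51, sp=0xa8
prologue: push r5 → mem[0xa7]=0xc8, sp=0xa7
body[0] xor  r4, r4, r2 → r4=0x2a
body[1] sub  r5, r5, r4 → r5=0x9e
body[2] add  r0, r4, #45 → r0=0x57
body[3] add  r2, r0, #43 → r2=0x82
epilogue: pop r5=0xc8, sp=0xa8
epilogue: pop r0=0x51, sp=0xa9
r0 is callee-saved → restored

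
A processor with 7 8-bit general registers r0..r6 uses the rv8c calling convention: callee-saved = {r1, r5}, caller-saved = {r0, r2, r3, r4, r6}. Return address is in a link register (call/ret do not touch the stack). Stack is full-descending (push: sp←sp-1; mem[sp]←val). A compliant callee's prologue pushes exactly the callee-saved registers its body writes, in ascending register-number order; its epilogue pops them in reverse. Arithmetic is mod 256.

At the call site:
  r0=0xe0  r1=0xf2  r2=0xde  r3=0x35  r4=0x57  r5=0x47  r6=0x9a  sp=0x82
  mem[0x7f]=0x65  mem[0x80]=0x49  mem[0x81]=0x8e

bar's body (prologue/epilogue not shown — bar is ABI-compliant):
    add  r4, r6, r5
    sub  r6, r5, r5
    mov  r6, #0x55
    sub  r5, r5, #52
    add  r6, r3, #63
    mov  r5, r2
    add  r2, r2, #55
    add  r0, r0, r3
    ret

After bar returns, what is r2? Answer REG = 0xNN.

prologue: push r5 -> mem[0x81]=0x47, sp=0x81
body[0] add  r4, r6, r5 -> r4=0xe1
body[1] sub  r6, r5, r5 -> r6=0x00
body[2] mov  r6, #0x55 -> r6=0x55
body[3] sub  r5, r5, #52 -> r5=0x13
body[4] add  r6, r3, #63 -> r6=0x74
body[5] mov  r5, r2 -> r5=0xde
body[6] add  r2, r2, #55 -> r2=0x15
body[7] add  r0, r0, r3 -> r0=0x15
epilogue: pop r5=0x47, sp=0x82
r2 is caller-saved -> body value

REG = 0x15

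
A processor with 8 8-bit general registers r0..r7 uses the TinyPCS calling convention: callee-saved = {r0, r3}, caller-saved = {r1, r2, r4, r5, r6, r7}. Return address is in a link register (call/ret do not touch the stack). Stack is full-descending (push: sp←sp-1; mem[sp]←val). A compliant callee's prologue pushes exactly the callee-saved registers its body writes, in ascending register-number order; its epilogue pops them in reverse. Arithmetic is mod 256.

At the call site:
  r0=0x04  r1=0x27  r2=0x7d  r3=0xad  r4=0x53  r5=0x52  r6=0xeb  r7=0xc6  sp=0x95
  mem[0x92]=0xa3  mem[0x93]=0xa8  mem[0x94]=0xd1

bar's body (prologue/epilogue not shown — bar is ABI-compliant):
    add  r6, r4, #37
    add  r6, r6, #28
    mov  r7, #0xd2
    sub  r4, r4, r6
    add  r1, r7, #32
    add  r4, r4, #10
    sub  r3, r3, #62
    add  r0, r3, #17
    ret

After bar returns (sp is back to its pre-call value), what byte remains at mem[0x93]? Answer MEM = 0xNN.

prologue: push r0 → mem[0x94]=0x04, sp=0x94
prologue: push r3 → mem[0x93]=0xad, sp=0x93
body[0] add  r6, r4, #37 → r6=0x78
body[1] add  r6, r6, #28 → r6=0x94
body[2] mov  r7, #0xd2 → r7=0xd2
body[3] sub  r4, r4, r6 → r4=0xbf
body[4] add  r1, r7, #32 → r1=0xf2
body[5] add  r4, r4, #10 → r4=0xc9
body[6] sub  r3, r3, #62 → r3=0x6f
body[7] add  r0, r3, #17 → r0=0x80
epilogue: pop r3=0xad, sp=0x94
epilogue: pop r0=0x04, sp=0x95
prologue pushed ['r0', 'r3'] at ['0x94', '0x93']

MEM = 0xad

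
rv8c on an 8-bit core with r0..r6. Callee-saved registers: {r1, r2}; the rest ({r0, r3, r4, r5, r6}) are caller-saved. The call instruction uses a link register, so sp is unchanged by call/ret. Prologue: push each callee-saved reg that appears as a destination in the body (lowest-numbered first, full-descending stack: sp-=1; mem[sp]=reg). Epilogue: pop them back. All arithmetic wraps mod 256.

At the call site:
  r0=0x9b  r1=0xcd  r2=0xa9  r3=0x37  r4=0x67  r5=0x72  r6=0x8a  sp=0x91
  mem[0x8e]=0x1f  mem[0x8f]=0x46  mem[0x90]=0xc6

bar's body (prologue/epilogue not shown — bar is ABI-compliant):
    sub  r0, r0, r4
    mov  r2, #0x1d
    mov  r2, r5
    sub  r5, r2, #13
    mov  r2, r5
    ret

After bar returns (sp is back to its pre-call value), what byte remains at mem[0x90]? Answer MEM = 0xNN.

MEM = 0xa9

prologue: push r2 → mem[0x90]=0xa9, sp=0x90
body[0] sub  r0, r0, r4 → r0=0x34
body[1] mov  r2, #0x1d → r2=0x1d
body[2] mov  r2, r5 → r2=0x72
body[3] sub  r5, r2, #13 → r5=0x65
body[4] mov  r2, r5 → r2=0x65
epilogue: pop r2=0xa9, sp=0x91
prologue pushed ['r2'] at ['0x90']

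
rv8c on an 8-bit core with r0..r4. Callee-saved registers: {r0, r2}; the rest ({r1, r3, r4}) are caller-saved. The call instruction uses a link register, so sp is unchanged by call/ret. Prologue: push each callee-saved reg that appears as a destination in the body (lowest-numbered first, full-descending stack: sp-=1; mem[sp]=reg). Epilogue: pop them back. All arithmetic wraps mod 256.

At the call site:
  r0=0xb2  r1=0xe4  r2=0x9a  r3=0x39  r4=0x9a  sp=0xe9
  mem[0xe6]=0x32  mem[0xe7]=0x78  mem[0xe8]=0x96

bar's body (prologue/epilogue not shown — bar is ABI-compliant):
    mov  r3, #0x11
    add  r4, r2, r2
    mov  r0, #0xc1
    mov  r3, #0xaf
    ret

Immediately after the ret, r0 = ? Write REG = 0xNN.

REG = 0xb2

prologue: push r0 -> mem[0xe8]=0xb2, sp=0xe8
body[0] mov  r3, #0x11 -> r3=0x11
body[1] add  r4, r2, r2 -> r4=0x34
body[2] mov  r0, #0xc1 -> r0=0xc1
body[3] mov  r3, #0xaf -> r3=0xaf
epilogue: pop r0=0xb2, sp=0xe9
r0 is callee-saved -> restored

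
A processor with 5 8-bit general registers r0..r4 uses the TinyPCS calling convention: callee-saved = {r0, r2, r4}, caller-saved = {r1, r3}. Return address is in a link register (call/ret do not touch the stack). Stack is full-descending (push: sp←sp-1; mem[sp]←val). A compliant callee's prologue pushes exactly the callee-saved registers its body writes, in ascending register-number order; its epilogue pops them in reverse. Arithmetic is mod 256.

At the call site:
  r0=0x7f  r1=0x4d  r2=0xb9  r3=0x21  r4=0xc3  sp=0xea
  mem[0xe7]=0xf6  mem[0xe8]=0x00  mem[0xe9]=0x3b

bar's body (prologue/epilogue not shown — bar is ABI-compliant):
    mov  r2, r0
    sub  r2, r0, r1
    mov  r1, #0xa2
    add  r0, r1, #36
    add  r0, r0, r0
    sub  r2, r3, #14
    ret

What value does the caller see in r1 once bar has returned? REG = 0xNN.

prologue: push r0 → mem[0xe9]=0x7f, sp=0xe9
prologue: push r2 → mem[0xe8]=0xb9, sp=0xe8
body[0] mov  r2, r0 → r2=0x7f
body[1] sub  r2, r0, r1 → r2=0x32
body[2] mov  r1, #0xa2 → r1=0xa2
body[3] add  r0, r1, #36 → r0=0xc6
body[4] add  r0, r0, r0 → r0=0x8c
body[5] sub  r2, r3, #14 → r2=0x13
epilogue: pop r2=0xb9, sp=0xe9
epilogue: pop r0=0x7f, sp=0xea
r1 is caller-saved → body value

REG = 0xa2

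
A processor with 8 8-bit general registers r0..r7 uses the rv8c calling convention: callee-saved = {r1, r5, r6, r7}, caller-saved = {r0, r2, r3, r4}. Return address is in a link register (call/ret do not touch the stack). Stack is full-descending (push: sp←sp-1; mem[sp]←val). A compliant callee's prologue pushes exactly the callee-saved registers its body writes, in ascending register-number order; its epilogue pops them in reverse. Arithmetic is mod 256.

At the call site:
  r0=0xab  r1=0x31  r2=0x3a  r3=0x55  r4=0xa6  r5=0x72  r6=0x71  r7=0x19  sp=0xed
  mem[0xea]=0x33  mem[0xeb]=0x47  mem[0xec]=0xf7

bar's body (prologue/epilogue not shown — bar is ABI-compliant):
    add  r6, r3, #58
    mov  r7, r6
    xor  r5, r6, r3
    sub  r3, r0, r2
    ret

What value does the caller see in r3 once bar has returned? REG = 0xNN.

prologue: push r5 -> mem[0xec]=0x72, sp=0xec
prologue: push r6 -> mem[0xeb]=0x71, sp=0xeb
prologue: push r7 -> mem[0xea]=0x19, sp=0xea
body[0] add  r6, r3, #58 -> r6=0x8f
body[1] mov  r7, r6 -> r7=0x8f
body[2] xor  r5, r6, r3 -> r5=0xda
body[3] sub  r3, r0, r2 -> r3=0x71
epilogue: pop r7=0x19, sp=0xeb
epilogue: pop r6=0x71, sp=0xec
epilogue: pop r5=0x72, sp=0xed
r3 is caller-saved -> body value

REG = 0x71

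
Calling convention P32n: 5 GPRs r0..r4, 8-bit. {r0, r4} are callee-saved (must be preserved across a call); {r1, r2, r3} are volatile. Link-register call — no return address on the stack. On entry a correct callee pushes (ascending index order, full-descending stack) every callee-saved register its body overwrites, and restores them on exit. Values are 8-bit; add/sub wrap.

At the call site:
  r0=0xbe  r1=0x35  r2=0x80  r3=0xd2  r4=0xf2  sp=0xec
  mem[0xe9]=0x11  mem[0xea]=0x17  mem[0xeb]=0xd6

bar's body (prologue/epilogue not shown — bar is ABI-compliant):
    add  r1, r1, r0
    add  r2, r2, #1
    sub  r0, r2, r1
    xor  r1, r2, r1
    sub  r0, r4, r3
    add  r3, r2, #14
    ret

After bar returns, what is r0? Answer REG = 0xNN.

REG = 0xbe

prologue: push r0 -> mem[0xeb]=0xbe, sp=0xeb
body[0] add  r1, r1, r0 -> r1=0xf3
body[1] add  r2, r2, #1 -> r2=0x81
body[2] sub  r0, r2, r1 -> r0=0x8e
body[3] xor  r1, r2, r1 -> r1=0x72
body[4] sub  r0, r4, r3 -> r0=0x20
body[5] add  r3, r2, #14 -> r3=0x8f
epilogue: pop r0=0xbe, sp=0xec
r0 is callee-saved -> restored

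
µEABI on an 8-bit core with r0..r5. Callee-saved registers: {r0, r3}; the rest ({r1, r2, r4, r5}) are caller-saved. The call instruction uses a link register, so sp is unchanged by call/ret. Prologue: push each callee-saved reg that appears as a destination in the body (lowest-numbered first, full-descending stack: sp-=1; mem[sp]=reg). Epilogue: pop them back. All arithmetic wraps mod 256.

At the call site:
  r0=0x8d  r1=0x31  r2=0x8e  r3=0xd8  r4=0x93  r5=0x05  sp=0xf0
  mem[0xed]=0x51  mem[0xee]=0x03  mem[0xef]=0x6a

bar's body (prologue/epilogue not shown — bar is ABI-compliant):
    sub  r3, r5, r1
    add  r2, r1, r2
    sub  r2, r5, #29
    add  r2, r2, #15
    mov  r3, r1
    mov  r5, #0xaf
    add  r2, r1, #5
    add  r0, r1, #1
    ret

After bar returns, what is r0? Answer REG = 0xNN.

REG = 0x8d

prologue: push r0 -> mem[0xef]=0x8d, sp=0xef
prologue: push r3 -> mem[0xee]=0xd8, sp=0xee
body[0] sub  r3, r5, r1 -> r3=0xd4
body[1] add  r2, r1, r2 -> r2=0xbf
body[2] sub  r2, r5, #29 -> r2=0xe8
body[3] add  r2, r2, #15 -> r2=0xf7
body[4] mov  r3, r1 -> r3=0x31
body[5] mov  r5, #0xaf -> r5=0xaf
body[6] add  r2, r1, #5 -> r2=0x36
body[7] add  r0, r1, #1 -> r0=0x32
epilogue: pop r3=0xd8, sp=0xef
epilogue: pop r0=0x8d, sp=0xf0
r0 is callee-saved -> restored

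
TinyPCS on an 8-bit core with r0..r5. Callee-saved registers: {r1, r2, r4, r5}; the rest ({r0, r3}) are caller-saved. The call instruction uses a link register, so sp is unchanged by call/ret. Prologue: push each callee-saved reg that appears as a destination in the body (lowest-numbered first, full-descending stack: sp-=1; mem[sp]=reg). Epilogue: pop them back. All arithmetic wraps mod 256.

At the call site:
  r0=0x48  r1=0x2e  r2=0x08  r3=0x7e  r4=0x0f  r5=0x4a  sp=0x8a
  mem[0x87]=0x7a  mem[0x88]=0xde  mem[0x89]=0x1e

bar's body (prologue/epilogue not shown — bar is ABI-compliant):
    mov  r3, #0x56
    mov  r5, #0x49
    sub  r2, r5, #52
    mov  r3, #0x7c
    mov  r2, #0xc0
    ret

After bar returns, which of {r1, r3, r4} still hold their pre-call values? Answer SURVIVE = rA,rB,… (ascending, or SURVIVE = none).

SURVIVE = r1,r4

prologue: push r2 -> mem[0x89]=0x08, sp=0x89
prologue: push r5 -> mem[0x88]=0x4a, sp=0x88
body[0] mov  r3, #0x56 -> r3=0x56
body[1] mov  r5, #0x49 -> r5=0x49
body[2] sub  r2, r5, #52 -> r2=0x15
body[3] mov  r3, #0x7c -> r3=0x7c
body[4] mov  r2, #0xc0 -> r2=0xc0
epilogue: pop r5=0x4a, sp=0x89
epilogue: pop r2=0x08, sp=0x8a
r1: callee-saved, written=False
r3: caller-saved, written=True
r4: callee-saved, written=False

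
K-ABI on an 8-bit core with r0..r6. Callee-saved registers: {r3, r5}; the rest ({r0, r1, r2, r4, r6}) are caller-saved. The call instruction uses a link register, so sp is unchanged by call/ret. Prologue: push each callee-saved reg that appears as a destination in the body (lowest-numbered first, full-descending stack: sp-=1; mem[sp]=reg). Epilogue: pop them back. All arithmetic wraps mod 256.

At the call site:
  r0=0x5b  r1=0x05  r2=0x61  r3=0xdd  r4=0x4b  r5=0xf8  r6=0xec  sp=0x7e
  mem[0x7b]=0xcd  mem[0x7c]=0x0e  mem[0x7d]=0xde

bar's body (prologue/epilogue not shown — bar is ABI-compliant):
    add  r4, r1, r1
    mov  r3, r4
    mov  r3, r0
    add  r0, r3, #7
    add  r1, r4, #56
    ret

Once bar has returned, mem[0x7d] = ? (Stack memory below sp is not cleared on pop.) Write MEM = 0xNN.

prologue: push r3 -> mem[0x7d]=0xdd, sp=0x7d
body[0] add  r4, r1, r1 -> r4=0x0a
body[1] mov  r3, r4 -> r3=0x0a
body[2] mov  r3, r0 -> r3=0x5b
body[3] add  r0, r3, #7 -> r0=0x62
body[4] add  r1, r4, #56 -> r1=0x42
epilogue: pop r3=0xdd, sp=0x7e
prologue pushed ['r3'] at ['0x7d']

MEM = 0xdd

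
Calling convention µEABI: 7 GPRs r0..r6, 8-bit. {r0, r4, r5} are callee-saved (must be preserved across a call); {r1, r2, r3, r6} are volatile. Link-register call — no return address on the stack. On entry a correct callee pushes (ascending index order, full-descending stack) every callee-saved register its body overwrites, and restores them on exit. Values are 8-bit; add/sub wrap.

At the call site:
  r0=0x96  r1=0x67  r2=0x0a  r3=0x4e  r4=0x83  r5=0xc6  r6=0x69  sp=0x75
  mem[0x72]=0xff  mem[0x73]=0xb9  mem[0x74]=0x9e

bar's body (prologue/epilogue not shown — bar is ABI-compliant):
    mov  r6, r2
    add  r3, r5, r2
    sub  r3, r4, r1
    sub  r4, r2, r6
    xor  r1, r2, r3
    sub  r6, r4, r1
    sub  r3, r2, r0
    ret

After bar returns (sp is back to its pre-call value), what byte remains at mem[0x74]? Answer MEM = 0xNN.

prologue: push r4 -> mem[0x74]=0x83, sp=0x74
body[0] mov  r6, r2 -> r6=0x0a
body[1] add  r3, r5, r2 -> r3=0xd0
body[2] sub  r3, r4, r1 -> r3=0x1c
body[3] sub  r4, r2, r6 -> r4=0x00
body[4] xor  r1, r2, r3 -> r1=0x16
body[5] sub  r6, r4, r1 -> r6=0xea
body[6] sub  r3, r2, r0 -> r3=0x74
epilogue: pop r4=0x83, sp=0x75
prologue pushed ['r4'] at ['0x74']

MEM = 0x83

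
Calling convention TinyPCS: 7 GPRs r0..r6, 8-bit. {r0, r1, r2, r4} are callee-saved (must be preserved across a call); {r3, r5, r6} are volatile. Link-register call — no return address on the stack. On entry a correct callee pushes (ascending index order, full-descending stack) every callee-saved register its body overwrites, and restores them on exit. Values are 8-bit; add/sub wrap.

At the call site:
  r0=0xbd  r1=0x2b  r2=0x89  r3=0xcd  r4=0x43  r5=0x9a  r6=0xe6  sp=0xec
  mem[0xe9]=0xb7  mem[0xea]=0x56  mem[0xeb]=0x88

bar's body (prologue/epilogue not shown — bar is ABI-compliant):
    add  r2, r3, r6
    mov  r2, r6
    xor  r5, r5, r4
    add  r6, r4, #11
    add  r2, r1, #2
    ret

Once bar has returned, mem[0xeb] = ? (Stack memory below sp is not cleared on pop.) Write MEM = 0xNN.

prologue: push r2 -> mem[0xeb]=0x89, sp=0xeb
body[0] add  r2, r3, r6 -> r2=0xb3
body[1] mov  r2, r6 -> r2=0xe6
body[2] xor  r5, r5, r4 -> r5=0xd9
body[3] add  r6, r4, #11 -> r6=0x4e
body[4] add  r2, r1, #2 -> r2=0x2d
epilogue: pop r2=0x89, sp=0xec
prologue pushed ['r2'] at ['0xeb']

MEM = 0x89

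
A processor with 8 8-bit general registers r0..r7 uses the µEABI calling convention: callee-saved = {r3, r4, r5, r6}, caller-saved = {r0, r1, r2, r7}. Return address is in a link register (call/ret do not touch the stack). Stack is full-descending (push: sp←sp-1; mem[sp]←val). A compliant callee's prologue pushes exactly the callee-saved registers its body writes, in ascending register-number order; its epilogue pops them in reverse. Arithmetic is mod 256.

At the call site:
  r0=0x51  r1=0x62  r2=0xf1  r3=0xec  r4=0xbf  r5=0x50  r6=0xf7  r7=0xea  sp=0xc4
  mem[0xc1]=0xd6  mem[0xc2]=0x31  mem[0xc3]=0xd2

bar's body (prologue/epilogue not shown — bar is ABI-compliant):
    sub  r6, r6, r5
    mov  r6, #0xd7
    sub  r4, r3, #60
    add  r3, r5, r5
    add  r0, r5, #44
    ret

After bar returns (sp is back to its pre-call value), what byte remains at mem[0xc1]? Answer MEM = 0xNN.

MEM = 0xf7

prologue: push r3 → mem[0xc3]=0xec, sp=0xc3
prologue: push r4 → mem[0xc2]=0xbf, sp=0xc2
prologue: push r6 → mem[0xc1]=0xf7, sp=0xc1
body[0] sub  r6, r6, r5 → r6=0xa7
body[1] mov  r6, #0xd7 → r6=0xd7
body[2] sub  r4, r3, #60 → r4=0xb0
body[3] add  r3, r5, r5 → r3=0xa0
body[4] add  r0, r5, #44 → r0=0x7c
epilogue: pop r6=0xf7, sp=0xc2
epilogue: pop r4=0xbf, sp=0xc3
epilogue: pop r3=0xec, sp=0xc4
prologue pushed ['r3', 'r4', 'r6'] at ['0xc3', '0xc2', '0xc1']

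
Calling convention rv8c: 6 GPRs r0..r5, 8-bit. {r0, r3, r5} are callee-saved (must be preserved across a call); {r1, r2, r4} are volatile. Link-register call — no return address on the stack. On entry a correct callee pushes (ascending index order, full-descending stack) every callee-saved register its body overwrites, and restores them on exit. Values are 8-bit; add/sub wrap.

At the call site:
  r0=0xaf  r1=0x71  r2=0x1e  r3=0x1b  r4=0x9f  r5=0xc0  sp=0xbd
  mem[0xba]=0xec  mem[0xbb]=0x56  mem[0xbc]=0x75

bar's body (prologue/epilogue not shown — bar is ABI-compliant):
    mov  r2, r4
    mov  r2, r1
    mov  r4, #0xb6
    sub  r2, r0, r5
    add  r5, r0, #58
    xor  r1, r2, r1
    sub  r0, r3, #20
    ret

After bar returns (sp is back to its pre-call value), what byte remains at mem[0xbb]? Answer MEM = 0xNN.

MEM = 0xc0

prologue: push r0 → mem[0xbc]=0xaf, sp=0xbc
prologue: push r5 → mem[0xbb]=0xc0, sp=0xbb
body[0] mov  r2, r4 → r2=0x9f
body[1] mov  r2, r1 → r2=0x71
body[2] mov  r4, #0xb6 → r4=0xb6
body[3] sub  r2, r0, r5 → r2=0xef
body[4] add  r5, r0, #58 → r5=0xe9
body[5] xor  r1, r2, r1 → r1=0x9e
body[6] sub  r0, r3, #20 → r0=0x07
epilogue: pop r5=0xc0, sp=0xbc
epilogue: pop r0=0xaf, sp=0xbd
prologue pushed ['r0', 'r5'] at ['0xbc', '0xbb']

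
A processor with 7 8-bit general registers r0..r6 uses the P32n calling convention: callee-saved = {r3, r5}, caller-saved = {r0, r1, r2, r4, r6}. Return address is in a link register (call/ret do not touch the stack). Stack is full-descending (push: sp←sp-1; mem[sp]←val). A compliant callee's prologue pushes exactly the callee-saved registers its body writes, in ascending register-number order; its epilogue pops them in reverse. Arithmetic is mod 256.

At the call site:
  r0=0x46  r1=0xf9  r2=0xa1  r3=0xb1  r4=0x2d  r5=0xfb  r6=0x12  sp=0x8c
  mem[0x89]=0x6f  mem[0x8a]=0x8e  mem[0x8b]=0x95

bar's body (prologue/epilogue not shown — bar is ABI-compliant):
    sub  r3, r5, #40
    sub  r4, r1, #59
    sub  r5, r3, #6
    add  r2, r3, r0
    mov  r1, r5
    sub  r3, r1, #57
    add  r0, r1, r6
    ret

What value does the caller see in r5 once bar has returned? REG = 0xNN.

prologue: push r3 → mem[0x8b]=0xb1, sp=0x8b
prologue: push r5 → mem[0x8a]=0xfb, sp=0x8a
body[0] sub  r3, r5, #40 → r3=0xd3
body[1] sub  r4, r1, #59 → r4=0xbe
body[2] sub  r5, r3, #6 → r5=0xcd
body[3] add  r2, r3, r0 → r2=0x19
body[4] mov  r1, r5 → r1=0xcd
body[5] sub  r3, r1, #57 → r3=0x94
body[6] add  r0, r1, r6 → r0=0xdf
epilogue: pop r5=0xfb, sp=0x8b
epilogue: pop r3=0xb1, sp=0x8c
r5 is callee-saved → restored

REG = 0xfb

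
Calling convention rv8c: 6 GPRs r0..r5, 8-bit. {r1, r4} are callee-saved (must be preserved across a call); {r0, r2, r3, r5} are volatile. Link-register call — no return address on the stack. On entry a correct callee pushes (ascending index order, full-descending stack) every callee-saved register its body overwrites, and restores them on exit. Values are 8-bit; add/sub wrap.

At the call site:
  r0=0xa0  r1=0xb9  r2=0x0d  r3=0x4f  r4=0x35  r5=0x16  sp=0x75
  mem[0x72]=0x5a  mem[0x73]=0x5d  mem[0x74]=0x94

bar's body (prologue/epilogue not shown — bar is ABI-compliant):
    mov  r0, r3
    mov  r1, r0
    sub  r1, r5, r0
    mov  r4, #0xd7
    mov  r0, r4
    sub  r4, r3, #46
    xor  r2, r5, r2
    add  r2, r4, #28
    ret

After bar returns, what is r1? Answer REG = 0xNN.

prologue: push r1 -> mem[0x74]=0xb9, sp=0x74
prologue: push r4 -> mem[0x73]=0x35, sp=0x73
body[0] mov  r0, r3 -> r0=0x4f
body[1] mov  r1, r0 -> r1=0x4f
body[2] sub  r1, r5, r0 -> r1=0xc7
body[3] mov  r4, #0xd7 -> r4=0xd7
body[4] mov  r0, r4 -> r0=0xd7
body[5] sub  r4, r3, #46 -> r4=0x21
body[6] xor  r2, r5, r2 -> r2=0x1b
body[7] add  r2, r4, #28 -> r2=0x3d
epilogue: pop r4=0x35, sp=0x74
epilogue: pop r1=0xb9, sp=0x75
r1 is callee-saved -> restored

REG = 0xb9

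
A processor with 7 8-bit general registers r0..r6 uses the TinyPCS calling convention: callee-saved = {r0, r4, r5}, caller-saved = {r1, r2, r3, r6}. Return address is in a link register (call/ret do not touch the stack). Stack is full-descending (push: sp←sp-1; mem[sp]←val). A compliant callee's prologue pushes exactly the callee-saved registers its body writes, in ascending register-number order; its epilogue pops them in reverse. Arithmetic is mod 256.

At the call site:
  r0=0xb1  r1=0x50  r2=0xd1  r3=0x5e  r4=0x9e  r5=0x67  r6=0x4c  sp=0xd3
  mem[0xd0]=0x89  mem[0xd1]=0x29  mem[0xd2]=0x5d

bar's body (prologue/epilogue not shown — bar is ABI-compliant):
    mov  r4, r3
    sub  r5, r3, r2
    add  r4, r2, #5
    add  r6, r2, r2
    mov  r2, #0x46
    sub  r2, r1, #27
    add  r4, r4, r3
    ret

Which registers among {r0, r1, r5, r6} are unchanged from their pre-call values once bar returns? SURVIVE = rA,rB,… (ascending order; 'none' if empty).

prologue: push r4 → mem[0xd2]=0x9e, sp=0xd2
prologue: push r5 → mem[0xd1]=0x67, sp=0xd1
body[0] mov  r4, r3 → r4=0x5e
body[1] sub  r5, r3, r2 → r5=0x8d
body[2] add  r4, r2, #5 → r4=0xd6
body[3] add  r6, r2, r2 → r6=0xa2
body[4] mov  r2, #0x46 → r2=0x46
body[5] sub  r2, r1, #27 → r2=0x35
body[6] add  r4, r4, r3 → r4=0x34
epilogue: pop r5=0x67, sp=0xd2
epilogue: pop r4=0x9e, sp=0xd3
r0: callee-saved, written=False
r1: caller-saved, written=False
r5: callee-saved, written=True
r6: caller-saved, written=True

SURVIVE = r0,r1,r5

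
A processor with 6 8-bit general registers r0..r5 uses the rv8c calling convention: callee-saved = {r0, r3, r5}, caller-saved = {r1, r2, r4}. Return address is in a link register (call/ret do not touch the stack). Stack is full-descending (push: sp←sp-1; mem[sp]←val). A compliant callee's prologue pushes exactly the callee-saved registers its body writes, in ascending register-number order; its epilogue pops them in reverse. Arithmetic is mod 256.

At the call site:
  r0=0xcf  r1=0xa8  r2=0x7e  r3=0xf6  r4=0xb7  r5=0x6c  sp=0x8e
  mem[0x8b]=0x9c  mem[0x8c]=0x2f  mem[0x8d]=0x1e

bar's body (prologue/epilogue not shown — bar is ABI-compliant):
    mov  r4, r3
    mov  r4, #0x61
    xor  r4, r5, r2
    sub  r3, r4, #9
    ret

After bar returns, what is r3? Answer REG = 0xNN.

prologue: push r3 -> mem[0x8d]=0xf6, sp=0x8d
body[0] mov  r4, r3 -> r4=0xf6
body[1] mov  r4, #0x61 -> r4=0x61
body[2] xor  r4, r5, r2 -> r4=0x12
body[3] sub  r3, r4, #9 -> r3=0x09
epilogue: pop r3=0xf6, sp=0x8e
r3 is callee-saved -> restored

REG = 0xf6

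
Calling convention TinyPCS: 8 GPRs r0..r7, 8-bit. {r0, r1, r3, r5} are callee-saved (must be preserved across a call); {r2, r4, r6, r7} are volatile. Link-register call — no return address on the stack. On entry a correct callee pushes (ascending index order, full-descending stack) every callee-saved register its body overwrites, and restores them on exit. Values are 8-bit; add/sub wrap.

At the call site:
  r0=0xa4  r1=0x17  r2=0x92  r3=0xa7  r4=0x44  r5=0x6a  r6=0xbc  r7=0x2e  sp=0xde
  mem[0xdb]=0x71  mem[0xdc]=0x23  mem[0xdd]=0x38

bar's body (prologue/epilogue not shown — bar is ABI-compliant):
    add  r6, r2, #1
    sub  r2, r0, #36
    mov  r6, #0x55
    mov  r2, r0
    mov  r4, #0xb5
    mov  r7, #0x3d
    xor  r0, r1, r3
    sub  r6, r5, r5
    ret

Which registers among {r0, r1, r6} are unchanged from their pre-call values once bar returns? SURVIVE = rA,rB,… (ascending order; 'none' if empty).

prologue: push r0 → mem[0xdd]=0xa4, sp=0xdd
body[0] add  r6, r2, #1 → r6=0x93
body[1] sub  r2, r0, #36 → r2=0x80
body[2] mov  r6, #0x55 → r6=0x55
body[3] mov  r2, r0 → r2=0xa4
body[4] mov  r4, #0xb5 → r4=0xb5
body[5] mov  r7, #0x3d → r7=0x3d
body[6] xor  r0, r1, r3 → r0=0xb0
body[7] sub  r6, r5, r5 → r6=0x00
epilogue: pop r0=0xa4, sp=0xde
r0: callee-saved, written=True
r1: callee-saved, written=False
r6: caller-saved, written=True

SURVIVE = r0,r1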